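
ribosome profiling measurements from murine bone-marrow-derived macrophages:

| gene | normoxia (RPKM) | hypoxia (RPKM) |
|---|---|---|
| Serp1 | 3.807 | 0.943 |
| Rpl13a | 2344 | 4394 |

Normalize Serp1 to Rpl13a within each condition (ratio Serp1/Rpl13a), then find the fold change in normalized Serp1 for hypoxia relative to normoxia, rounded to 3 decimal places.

0.132

Serp1/Rpl13a (normoxia) = 3.807 / 2344 = 0.0016241
Serp1/Rpl13a (hypoxia) = 0.943 / 4394 = 0.00021461
Fold change = 0.00021461 / 0.0016241 = 0.1321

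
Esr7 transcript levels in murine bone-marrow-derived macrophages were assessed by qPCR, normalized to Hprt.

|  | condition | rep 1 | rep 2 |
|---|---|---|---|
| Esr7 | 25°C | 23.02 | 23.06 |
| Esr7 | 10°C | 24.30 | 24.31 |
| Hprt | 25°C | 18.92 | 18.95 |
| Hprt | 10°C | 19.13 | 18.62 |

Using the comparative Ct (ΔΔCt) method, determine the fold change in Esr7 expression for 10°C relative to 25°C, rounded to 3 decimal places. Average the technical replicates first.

Mean Ct: Esr7 25°C 23.040; Esr7 10°C 24.305; Hprt 25°C 18.935; Hprt 10°C 18.875
ΔCt(25°C) = 23.040 − 18.935 = 4.105
ΔCt(10°C) = 24.305 − 18.875 = 5.430
ΔΔCt = 5.430 − 4.105 = 1.325
Fold change = 2^(−1.325) = 0.3991

0.399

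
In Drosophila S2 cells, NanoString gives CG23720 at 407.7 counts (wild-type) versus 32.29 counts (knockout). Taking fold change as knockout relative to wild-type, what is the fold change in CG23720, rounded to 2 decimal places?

0.08

Fold change = 32.29 / 407.7 = 0.079
CG23720 is downregulated.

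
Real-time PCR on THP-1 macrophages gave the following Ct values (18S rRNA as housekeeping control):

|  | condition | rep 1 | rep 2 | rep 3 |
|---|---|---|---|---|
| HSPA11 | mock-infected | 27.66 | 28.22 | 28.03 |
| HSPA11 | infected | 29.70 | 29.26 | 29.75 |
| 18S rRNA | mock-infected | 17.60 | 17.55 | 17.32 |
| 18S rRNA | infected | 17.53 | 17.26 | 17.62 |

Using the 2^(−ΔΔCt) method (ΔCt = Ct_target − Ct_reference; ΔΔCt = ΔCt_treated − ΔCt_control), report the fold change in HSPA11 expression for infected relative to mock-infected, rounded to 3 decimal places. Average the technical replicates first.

0.325

Mean Ct: HSPA11 mock-infected 27.970; HSPA11 infected 29.570; 18S rRNA mock-infected 17.490; 18S rRNA infected 17.470
ΔCt(mock-infected) = 27.970 − 17.490 = 10.480
ΔCt(infected) = 29.570 − 17.470 = 12.100
ΔΔCt = 12.100 − 10.480 = 1.620
Fold change = 2^(−1.620) = 0.3253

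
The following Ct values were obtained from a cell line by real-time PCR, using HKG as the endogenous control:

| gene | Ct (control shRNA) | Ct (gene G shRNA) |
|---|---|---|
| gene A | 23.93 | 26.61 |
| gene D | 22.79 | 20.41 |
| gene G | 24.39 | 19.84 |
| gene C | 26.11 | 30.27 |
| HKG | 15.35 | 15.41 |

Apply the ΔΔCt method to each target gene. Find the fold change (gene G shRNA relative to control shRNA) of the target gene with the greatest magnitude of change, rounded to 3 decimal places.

gene A: ΔΔCt = (26.61−15.41) − (23.93−15.35) = 11.20 − 8.58 = 2.62; fold change = 2^-2.62 = 0.163
gene D: ΔΔCt = (20.41−15.41) − (22.79−15.35) = 5.00 − 7.44 = -2.44; fold change = 2^2.44 = 5.426
gene G: ΔΔCt = (19.84−15.41) − (24.39−15.35) = 4.43 − 9.04 = -4.61; fold change = 2^4.61 = 24.420
gene C: ΔΔCt = (30.27−15.41) − (26.11−15.35) = 14.86 − 10.76 = 4.10; fold change = 2^-4.10 = 0.058
gene G has the largest |ΔΔCt| = 4.61.

24.420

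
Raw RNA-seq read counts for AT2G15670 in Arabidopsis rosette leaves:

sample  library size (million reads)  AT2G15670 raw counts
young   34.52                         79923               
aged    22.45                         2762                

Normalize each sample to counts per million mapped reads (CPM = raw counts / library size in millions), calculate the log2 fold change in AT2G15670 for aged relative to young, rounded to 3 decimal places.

CPM(young) = 79923 / 34.52 = 2315.2665
CPM(aged) = 2762 / 22.45 = 123.0290
Fold change = 123.0290 / 2315.2665 = 0.05314
log2(0.05314) = -4.2341

-4.234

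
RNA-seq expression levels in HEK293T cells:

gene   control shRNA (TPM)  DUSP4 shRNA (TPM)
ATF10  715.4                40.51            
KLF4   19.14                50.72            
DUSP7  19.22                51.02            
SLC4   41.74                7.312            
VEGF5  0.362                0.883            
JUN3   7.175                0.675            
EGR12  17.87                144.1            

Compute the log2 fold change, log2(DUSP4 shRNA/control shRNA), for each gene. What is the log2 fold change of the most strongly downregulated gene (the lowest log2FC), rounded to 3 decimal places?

-4.142

log2(40.51/715.4) = -4.142  (ATF10)
log2(50.72/19.14) = 1.406  (KLF4)
log2(51.02/19.22) = 1.408  (DUSP7)
log2(7.312/41.74) = -2.513  (SLC4)
log2(0.883/0.362) = 1.286  (VEGF5)
log2(0.675/7.175) = -3.410  (JUN3)
log2(144.1/17.87) = 3.011  (EGR12)
ATF10 is most strongly downregulated.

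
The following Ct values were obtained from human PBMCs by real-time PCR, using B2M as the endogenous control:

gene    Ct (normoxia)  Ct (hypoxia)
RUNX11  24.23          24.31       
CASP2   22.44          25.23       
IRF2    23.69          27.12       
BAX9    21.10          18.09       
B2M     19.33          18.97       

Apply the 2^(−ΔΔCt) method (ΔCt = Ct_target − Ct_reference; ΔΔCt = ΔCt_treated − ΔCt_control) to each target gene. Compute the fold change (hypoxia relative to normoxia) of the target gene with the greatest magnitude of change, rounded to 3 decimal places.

RUNX11: ΔΔCt = (24.31−18.97) − (24.23−19.33) = 5.34 − 4.90 = 0.44; fold change = 2^-0.44 = 0.737
CASP2: ΔΔCt = (25.23−18.97) − (22.44−19.33) = 6.26 − 3.11 = 3.15; fold change = 2^-3.15 = 0.113
IRF2: ΔΔCt = (27.12−18.97) − (23.69−19.33) = 8.15 − 4.36 = 3.79; fold change = 2^-3.79 = 0.072
BAX9: ΔΔCt = (18.09−18.97) − (21.10−19.33) = -0.88 − 1.77 = -2.65; fold change = 2^2.65 = 6.277
IRF2 has the largest |ΔΔCt| = 3.79.

0.072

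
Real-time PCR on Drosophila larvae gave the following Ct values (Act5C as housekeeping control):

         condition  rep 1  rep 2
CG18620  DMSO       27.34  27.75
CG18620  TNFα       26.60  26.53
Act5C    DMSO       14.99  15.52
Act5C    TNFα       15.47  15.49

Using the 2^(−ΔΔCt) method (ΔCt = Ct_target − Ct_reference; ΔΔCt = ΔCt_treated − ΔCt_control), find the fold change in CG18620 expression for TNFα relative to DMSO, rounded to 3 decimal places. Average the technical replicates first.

Mean Ct: CG18620 DMSO 27.545; CG18620 TNFα 26.565; Act5C DMSO 15.255; Act5C TNFα 15.480
ΔCt(DMSO) = 27.545 − 15.255 = 12.290
ΔCt(TNFα) = 26.565 − 15.480 = 11.085
ΔΔCt = 11.085 − 12.290 = -1.205
Fold change = 2^(−(-1.205)) = 2^1.205 = 2.3054

2.305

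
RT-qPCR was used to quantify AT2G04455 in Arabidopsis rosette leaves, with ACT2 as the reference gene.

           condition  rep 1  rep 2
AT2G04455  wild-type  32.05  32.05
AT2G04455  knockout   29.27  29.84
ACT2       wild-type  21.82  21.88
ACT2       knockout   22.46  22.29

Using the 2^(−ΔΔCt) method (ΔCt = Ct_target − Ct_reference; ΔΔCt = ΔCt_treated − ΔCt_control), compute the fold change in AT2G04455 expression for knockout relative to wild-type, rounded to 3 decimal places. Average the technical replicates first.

Mean Ct: AT2G04455 wild-type 32.050; AT2G04455 knockout 29.555; ACT2 wild-type 21.850; ACT2 knockout 22.375
ΔCt(wild-type) = 32.050 − 21.850 = 10.200
ΔCt(knockout) = 29.555 − 22.375 = 7.180
ΔΔCt = 7.180 − 10.200 = -3.020
Fold change = 2^(−(-3.020)) = 2^3.020 = 8.1117

8.112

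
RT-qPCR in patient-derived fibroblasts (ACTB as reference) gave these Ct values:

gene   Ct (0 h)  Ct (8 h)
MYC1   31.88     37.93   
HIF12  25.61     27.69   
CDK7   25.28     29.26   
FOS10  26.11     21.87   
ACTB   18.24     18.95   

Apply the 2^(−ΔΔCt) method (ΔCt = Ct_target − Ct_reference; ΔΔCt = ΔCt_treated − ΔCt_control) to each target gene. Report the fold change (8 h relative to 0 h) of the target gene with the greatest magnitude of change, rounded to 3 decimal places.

MYC1: ΔΔCt = (37.93−18.95) − (31.88−18.24) = 18.98 − 13.64 = 5.34; fold change = 2^-5.34 = 0.025
HIF12: ΔΔCt = (27.69−18.95) − (25.61−18.24) = 8.74 − 7.37 = 1.37; fold change = 2^-1.37 = 0.387
CDK7: ΔΔCt = (29.26−18.95) − (25.28−18.24) = 10.31 − 7.04 = 3.27; fold change = 2^-3.27 = 0.104
FOS10: ΔΔCt = (21.87−18.95) − (26.11−18.24) = 2.92 − 7.87 = -4.95; fold change = 2^4.95 = 30.910
MYC1 has the largest |ΔΔCt| = 5.34.

0.025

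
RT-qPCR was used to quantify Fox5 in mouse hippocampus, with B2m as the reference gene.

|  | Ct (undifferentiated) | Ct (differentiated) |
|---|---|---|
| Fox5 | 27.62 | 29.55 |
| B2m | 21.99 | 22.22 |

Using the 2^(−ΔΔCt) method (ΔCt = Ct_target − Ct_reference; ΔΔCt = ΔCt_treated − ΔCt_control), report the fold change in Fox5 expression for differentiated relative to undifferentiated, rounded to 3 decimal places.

0.308

ΔCt(undifferentiated) = 27.620 − 21.990 = 5.630
ΔCt(differentiated) = 29.550 − 22.220 = 7.330
ΔΔCt = 7.330 − 5.630 = 1.700
Fold change = 2^(−1.700) = 0.3078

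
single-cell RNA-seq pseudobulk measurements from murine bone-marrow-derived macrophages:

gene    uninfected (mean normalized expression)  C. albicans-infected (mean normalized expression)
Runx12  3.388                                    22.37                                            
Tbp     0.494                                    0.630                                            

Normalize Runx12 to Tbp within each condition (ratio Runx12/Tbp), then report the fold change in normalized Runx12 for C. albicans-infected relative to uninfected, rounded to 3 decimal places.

5.177

Runx12/Tbp (uninfected) = 3.388 / 0.494 = 6.8583
Runx12/Tbp (C. albicans-infected) = 22.37 / 0.630 = 35.508
Fold change = 35.508 / 6.8583 = 5.1774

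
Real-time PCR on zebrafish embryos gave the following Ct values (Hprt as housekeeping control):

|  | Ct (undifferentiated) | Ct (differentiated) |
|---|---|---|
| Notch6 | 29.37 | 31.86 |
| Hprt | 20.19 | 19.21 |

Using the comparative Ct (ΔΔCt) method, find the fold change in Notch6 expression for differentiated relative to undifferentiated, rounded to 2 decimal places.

0.09

ΔCt(undifferentiated) = 29.370 − 20.190 = 9.180
ΔCt(differentiated) = 31.860 − 19.210 = 12.650
ΔΔCt = 12.650 − 9.180 = 3.470
Fold change = 2^(−3.470) = 0.090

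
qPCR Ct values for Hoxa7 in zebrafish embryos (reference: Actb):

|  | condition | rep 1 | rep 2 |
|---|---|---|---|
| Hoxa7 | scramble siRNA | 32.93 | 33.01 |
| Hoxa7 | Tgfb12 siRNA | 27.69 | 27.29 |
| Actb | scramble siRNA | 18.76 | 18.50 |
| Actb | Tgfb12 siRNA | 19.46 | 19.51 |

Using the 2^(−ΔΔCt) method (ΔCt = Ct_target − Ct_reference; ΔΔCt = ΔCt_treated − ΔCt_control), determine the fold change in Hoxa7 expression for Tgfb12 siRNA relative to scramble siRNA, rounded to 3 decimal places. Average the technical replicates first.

Mean Ct: Hoxa7 scramble siRNA 32.970; Hoxa7 Tgfb12 siRNA 27.490; Actb scramble siRNA 18.630; Actb Tgfb12 siRNA 19.485
ΔCt(scramble siRNA) = 32.970 − 18.630 = 14.340
ΔCt(Tgfb12 siRNA) = 27.490 − 19.485 = 8.005
ΔΔCt = 8.005 − 14.340 = -6.335
Fold change = 2^(−(-6.335)) = 2^6.335 = 80.7282

80.728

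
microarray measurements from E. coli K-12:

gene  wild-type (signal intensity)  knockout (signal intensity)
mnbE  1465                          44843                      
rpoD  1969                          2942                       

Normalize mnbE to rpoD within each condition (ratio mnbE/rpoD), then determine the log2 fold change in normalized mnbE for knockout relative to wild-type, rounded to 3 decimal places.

4.357

mnbE/rpoD (wild-type) = 1465 / 1969 = 0.74403
mnbE/rpoD (knockout) = 44843 / 2942 = 15.242
Fold change = 15.242 / 0.74403 = 20.4861
log2(20.4861) = 4.3566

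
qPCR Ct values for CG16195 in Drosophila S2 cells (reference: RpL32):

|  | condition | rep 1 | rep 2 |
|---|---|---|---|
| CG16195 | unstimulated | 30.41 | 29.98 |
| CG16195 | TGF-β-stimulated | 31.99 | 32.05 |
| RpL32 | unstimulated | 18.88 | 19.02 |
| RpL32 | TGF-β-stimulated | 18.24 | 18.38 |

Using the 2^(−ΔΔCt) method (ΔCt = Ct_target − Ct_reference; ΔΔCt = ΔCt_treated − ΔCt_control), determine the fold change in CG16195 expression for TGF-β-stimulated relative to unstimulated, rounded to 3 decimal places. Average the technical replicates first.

0.181

Mean Ct: CG16195 unstimulated 30.195; CG16195 TGF-β-stimulated 32.020; RpL32 unstimulated 18.950; RpL32 TGF-β-stimulated 18.310
ΔCt(unstimulated) = 30.195 − 18.950 = 11.245
ΔCt(TGF-β-stimulated) = 32.020 − 18.310 = 13.710
ΔΔCt = 13.710 − 11.245 = 2.465
Fold change = 2^(−2.465) = 0.1811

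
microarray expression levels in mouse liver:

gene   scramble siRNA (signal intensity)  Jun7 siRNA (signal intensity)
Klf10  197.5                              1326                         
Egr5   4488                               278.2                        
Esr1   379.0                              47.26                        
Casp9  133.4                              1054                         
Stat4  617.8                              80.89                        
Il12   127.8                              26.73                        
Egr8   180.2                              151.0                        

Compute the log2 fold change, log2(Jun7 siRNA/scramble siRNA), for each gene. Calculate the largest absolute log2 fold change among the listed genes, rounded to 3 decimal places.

log2(1326/197.5) = 2.747  (Klf10)
log2(278.2/4488) = -4.012  (Egr5)
log2(47.26/379.0) = -3.004  (Esr1)
log2(1054/133.4) = 2.982  (Casp9)
log2(80.89/617.8) = -2.933  (Stat4)
log2(26.73/127.8) = -2.257  (Il12)
log2(151.0/180.2) = -0.255  (Egr8)
The largest magnitude belongs to Egr5.

4.012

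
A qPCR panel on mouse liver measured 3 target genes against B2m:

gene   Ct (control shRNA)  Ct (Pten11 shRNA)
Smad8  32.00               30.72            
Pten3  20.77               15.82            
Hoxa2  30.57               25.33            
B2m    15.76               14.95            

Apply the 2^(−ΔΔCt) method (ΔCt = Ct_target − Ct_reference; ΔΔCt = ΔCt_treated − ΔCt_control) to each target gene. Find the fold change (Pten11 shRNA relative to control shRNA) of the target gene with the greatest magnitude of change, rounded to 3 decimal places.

21.556

Smad8: ΔΔCt = (30.72−14.95) − (32.00−15.76) = 15.77 − 16.24 = -0.47; fold change = 2^0.47 = 1.385
Pten3: ΔΔCt = (15.82−14.95) − (20.77−15.76) = 0.87 − 5.01 = -4.14; fold change = 2^4.14 = 17.630
Hoxa2: ΔΔCt = (25.33−14.95) − (30.57−15.76) = 10.38 − 14.81 = -4.43; fold change = 2^4.43 = 21.556
Hoxa2 has the largest |ΔΔCt| = 4.43.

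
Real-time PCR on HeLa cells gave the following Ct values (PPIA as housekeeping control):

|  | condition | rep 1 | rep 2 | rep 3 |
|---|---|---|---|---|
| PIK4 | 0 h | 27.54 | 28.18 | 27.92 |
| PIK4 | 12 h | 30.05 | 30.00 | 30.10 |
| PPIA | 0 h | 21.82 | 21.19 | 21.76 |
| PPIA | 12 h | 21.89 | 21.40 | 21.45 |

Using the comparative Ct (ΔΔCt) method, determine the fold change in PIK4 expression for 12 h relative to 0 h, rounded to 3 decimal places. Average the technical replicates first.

Mean Ct: PIK4 0 h 27.880; PIK4 12 h 30.050; PPIA 0 h 21.590; PPIA 12 h 21.580
ΔCt(0 h) = 27.880 − 21.590 = 6.290
ΔCt(12 h) = 30.050 − 21.580 = 8.470
ΔΔCt = 8.470 − 6.290 = 2.180
Fold change = 2^(−2.180) = 0.2207

0.221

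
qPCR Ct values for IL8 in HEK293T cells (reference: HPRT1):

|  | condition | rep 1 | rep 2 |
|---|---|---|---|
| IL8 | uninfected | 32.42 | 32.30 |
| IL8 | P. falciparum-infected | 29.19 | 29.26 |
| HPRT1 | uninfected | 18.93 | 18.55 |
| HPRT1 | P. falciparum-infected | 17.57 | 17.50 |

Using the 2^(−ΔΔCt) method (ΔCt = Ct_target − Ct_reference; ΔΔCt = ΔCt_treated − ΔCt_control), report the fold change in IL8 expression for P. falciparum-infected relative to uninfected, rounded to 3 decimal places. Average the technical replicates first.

Mean Ct: IL8 uninfected 32.360; IL8 P. falciparum-infected 29.225; HPRT1 uninfected 18.740; HPRT1 P. falciparum-infected 17.535
ΔCt(uninfected) = 32.360 − 18.740 = 13.620
ΔCt(P. falciparum-infected) = 29.225 − 17.535 = 11.690
ΔΔCt = 11.690 − 13.620 = -1.930
Fold change = 2^(−(-1.930)) = 2^1.930 = 3.8106

3.811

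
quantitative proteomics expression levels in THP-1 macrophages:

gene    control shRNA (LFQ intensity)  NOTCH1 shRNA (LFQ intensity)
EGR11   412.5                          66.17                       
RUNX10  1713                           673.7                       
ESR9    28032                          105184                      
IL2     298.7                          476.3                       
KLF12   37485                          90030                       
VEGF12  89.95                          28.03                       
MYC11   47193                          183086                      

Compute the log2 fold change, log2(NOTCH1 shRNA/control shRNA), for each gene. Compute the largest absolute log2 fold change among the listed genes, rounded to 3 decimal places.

log2(66.17/412.5) = -2.640  (EGR11)
log2(673.7/1713) = -1.346  (RUNX10)
log2(105184/28032) = 1.908  (ESR9)
log2(476.3/298.7) = 0.673  (IL2)
log2(90030/37485) = 1.264  (KLF12)
log2(28.03/89.95) = -1.682  (VEGF12)
log2(183086/47193) = 1.956  (MYC11)
The largest magnitude belongs to EGR11.

2.640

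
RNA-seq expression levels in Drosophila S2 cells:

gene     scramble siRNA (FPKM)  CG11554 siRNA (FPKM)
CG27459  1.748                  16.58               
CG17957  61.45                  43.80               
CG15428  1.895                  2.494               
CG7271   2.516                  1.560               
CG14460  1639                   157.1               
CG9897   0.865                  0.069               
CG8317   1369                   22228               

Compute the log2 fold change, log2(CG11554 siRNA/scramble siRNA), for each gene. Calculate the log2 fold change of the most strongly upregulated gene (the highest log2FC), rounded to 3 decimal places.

log2(16.58/1.748) = 3.246  (CG27459)
log2(43.80/61.45) = -0.488  (CG17957)
log2(2.494/1.895) = 0.396  (CG15428)
log2(1.560/2.516) = -0.690  (CG7271)
log2(157.1/1639) = -3.383  (CG14460)
log2(0.069/0.865) = -3.648  (CG9897)
log2(22228/1369) = 4.021  (CG8317)
CG8317 is most strongly upregulated.

4.021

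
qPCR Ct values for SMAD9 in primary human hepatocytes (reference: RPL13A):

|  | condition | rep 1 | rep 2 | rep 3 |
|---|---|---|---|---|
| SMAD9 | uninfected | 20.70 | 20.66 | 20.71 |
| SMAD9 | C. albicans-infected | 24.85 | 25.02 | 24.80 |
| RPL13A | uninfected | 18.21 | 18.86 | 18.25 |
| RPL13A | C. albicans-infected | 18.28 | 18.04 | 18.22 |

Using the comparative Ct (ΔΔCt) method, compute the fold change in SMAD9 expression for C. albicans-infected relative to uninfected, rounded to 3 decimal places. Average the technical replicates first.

0.045

Mean Ct: SMAD9 uninfected 20.690; SMAD9 C. albicans-infected 24.890; RPL13A uninfected 18.440; RPL13A C. albicans-infected 18.180
ΔCt(uninfected) = 20.690 − 18.440 = 2.250
ΔCt(C. albicans-infected) = 24.890 − 18.180 = 6.710
ΔΔCt = 6.710 − 2.250 = 4.460
Fold change = 2^(−4.460) = 0.0454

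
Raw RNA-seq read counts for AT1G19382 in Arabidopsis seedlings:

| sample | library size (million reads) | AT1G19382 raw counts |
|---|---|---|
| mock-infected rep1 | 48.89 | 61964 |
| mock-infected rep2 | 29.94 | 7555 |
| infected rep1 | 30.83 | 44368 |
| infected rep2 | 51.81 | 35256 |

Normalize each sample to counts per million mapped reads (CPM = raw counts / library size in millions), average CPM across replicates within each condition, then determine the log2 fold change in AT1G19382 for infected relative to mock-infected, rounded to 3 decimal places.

0.480

CPM(mock-infected rep1) = 61964 / 48.89 = 1267.4166
CPM(mock-infected rep2) = 7555 / 29.94 = 252.3380
CPM(infected rep1) = 44368 / 30.83 = 1439.1177
CPM(infected rep2) = 35256 / 51.81 = 680.4864
mean CPM(mock-infected) = 759.8773; mean CPM(infected) = 1059.8021
Fold change = 1059.8021 / 759.8773 = 1.39470
log2(1.39470) = 0.4800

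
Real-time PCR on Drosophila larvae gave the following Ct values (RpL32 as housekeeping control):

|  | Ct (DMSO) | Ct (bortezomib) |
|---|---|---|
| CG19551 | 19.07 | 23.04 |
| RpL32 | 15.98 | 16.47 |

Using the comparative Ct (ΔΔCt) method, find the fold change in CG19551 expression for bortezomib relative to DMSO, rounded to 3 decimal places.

ΔCt(DMSO) = 19.070 − 15.980 = 3.090
ΔCt(bortezomib) = 23.040 − 16.470 = 6.570
ΔΔCt = 6.570 − 3.090 = 3.480
Fold change = 2^(−3.480) = 0.0896

0.090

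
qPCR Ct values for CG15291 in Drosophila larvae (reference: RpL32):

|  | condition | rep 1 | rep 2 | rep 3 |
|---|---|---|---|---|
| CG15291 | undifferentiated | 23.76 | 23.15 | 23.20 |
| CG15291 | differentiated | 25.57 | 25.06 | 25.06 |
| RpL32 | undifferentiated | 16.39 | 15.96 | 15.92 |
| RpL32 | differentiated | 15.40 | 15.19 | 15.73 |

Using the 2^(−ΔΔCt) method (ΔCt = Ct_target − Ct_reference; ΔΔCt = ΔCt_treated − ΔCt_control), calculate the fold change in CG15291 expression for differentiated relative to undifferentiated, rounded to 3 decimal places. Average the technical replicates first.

Mean Ct: CG15291 undifferentiated 23.370; CG15291 differentiated 25.230; RpL32 undifferentiated 16.090; RpL32 differentiated 15.440
ΔCt(undifferentiated) = 23.370 − 16.090 = 7.280
ΔCt(differentiated) = 25.230 − 15.440 = 9.790
ΔΔCt = 9.790 − 7.280 = 2.510
Fold change = 2^(−2.510) = 0.1756

0.176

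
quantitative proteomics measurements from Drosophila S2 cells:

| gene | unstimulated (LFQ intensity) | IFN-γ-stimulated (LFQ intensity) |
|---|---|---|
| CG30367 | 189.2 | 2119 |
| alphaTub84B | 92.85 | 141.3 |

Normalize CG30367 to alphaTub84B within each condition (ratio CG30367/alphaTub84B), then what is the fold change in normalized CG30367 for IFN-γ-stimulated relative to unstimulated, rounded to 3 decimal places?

CG30367/alphaTub84B (unstimulated) = 189.2 / 92.85 = 2.0377
CG30367/alphaTub84B (IFN-γ-stimulated) = 2119 / 141.3 = 14.996
Fold change = 14.996 / 2.0377 = 7.3595

7.360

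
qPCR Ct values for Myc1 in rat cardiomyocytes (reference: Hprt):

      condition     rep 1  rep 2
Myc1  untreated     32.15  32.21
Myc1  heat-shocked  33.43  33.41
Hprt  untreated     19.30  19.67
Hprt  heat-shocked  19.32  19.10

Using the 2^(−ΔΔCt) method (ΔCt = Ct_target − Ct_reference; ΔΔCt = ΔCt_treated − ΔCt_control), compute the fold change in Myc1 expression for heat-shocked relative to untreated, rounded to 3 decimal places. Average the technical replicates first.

Mean Ct: Myc1 untreated 32.180; Myc1 heat-shocked 33.420; Hprt untreated 19.485; Hprt heat-shocked 19.210
ΔCt(untreated) = 32.180 − 19.485 = 12.695
ΔCt(heat-shocked) = 33.420 − 19.210 = 14.210
ΔΔCt = 14.210 − 12.695 = 1.515
Fold change = 2^(−1.515) = 0.3499

0.350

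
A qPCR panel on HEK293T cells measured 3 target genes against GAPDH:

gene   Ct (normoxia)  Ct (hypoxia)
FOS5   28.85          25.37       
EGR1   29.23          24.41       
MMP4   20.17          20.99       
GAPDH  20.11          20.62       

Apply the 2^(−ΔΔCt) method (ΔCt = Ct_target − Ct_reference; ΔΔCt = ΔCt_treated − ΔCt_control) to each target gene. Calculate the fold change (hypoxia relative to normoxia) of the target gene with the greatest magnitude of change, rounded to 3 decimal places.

FOS5: ΔΔCt = (25.37−20.62) − (28.85−20.11) = 4.75 − 8.74 = -3.99; fold change = 2^3.99 = 15.889
EGR1: ΔΔCt = (24.41−20.62) − (29.23−20.11) = 3.79 − 9.12 = -5.33; fold change = 2^5.33 = 40.224
MMP4: ΔΔCt = (20.99−20.62) − (20.17−20.11) = 0.37 − 0.06 = 0.31; fold change = 2^-0.31 = 0.807
EGR1 has the largest |ΔΔCt| = 5.33.

40.224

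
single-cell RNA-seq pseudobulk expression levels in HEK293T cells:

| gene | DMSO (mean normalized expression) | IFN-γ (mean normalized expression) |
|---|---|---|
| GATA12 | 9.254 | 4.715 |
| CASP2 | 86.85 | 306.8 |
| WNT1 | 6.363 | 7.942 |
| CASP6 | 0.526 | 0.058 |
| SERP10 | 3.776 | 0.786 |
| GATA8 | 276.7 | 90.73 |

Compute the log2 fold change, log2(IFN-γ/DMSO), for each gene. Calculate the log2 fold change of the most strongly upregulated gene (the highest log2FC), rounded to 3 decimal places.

1.821

log2(4.715/9.254) = -0.973  (GATA12)
log2(306.8/86.85) = 1.821  (CASP2)
log2(7.942/6.363) = 0.320  (WNT1)
log2(0.058/0.526) = -3.181  (CASP6)
log2(0.786/3.776) = -2.264  (SERP10)
log2(90.73/276.7) = -1.609  (GATA8)
CASP2 is most strongly upregulated.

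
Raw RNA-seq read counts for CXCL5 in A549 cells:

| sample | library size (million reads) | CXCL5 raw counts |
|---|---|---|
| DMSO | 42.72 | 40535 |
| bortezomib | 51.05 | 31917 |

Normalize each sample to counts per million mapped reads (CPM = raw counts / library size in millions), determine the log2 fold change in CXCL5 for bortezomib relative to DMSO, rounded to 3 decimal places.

-0.602

CPM(DMSO) = 40535 / 42.72 = 948.8530
CPM(bortezomib) = 31917 / 51.05 = 625.2106
Fold change = 625.2106 / 948.8530 = 0.65891
log2(0.65891) = -0.6018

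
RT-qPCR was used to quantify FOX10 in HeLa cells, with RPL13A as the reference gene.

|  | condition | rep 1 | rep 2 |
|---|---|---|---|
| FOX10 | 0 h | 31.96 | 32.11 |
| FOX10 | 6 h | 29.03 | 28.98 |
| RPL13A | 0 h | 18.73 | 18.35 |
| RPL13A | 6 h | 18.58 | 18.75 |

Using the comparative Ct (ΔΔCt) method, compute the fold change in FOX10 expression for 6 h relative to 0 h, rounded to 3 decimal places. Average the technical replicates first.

Mean Ct: FOX10 0 h 32.035; FOX10 6 h 29.005; RPL13A 0 h 18.540; RPL13A 6 h 18.665
ΔCt(0 h) = 32.035 − 18.540 = 13.495
ΔCt(6 h) = 29.005 − 18.665 = 10.340
ΔΔCt = 10.340 − 13.495 = -3.155
Fold change = 2^(−(-3.155)) = 2^3.155 = 8.9074

8.907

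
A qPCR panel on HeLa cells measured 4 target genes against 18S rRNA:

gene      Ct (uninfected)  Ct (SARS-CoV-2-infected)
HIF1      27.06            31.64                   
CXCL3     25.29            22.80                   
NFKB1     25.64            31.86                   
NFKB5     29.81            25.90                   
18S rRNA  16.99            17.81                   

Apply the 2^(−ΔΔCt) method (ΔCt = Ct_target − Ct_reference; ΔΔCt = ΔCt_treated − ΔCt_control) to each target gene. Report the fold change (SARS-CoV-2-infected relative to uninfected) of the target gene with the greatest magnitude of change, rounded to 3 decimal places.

HIF1: ΔΔCt = (31.64−17.81) − (27.06−16.99) = 13.83 − 10.07 = 3.76; fold change = 2^-3.76 = 0.074
CXCL3: ΔΔCt = (22.80−17.81) − (25.29−16.99) = 4.99 − 8.30 = -3.31; fold change = 2^3.31 = 9.918
NFKB1: ΔΔCt = (31.86−17.81) − (25.64−16.99) = 14.05 − 8.65 = 5.40; fold change = 2^-5.40 = 0.024
NFKB5: ΔΔCt = (25.90−17.81) − (29.81−16.99) = 8.09 − 12.82 = -4.73; fold change = 2^4.73 = 26.538
NFKB1 has the largest |ΔΔCt| = 5.40.

0.024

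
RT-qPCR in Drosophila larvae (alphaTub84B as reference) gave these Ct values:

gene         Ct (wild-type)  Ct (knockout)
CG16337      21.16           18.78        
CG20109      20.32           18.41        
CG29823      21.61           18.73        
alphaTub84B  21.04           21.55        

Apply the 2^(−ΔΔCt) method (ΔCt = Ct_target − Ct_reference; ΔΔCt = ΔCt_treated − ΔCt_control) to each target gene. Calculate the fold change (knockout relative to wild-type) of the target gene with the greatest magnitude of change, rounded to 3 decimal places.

CG16337: ΔΔCt = (18.78−21.55) − (21.16−21.04) = -2.77 − 0.12 = -2.89; fold change = 2^2.89 = 7.413
CG20109: ΔΔCt = (18.41−21.55) − (20.32−21.04) = -3.14 − (-0.72) = -2.42; fold change = 2^2.42 = 5.352
CG29823: ΔΔCt = (18.73−21.55) − (21.61−21.04) = -2.82 − 0.57 = -3.39; fold change = 2^3.39 = 10.483
CG29823 has the largest |ΔΔCt| = 3.39.

10.483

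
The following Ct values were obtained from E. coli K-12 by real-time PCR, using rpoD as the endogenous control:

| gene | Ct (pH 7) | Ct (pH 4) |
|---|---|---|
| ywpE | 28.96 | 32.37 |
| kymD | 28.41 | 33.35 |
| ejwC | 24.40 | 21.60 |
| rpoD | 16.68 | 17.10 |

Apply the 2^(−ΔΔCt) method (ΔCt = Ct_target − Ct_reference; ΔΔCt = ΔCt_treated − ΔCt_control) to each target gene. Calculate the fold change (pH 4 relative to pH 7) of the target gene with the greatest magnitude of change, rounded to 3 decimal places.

0.044

ywpE: ΔΔCt = (32.37−17.10) − (28.96−16.68) = 15.27 − 12.28 = 2.99; fold change = 2^-2.99 = 0.126
kymD: ΔΔCt = (33.35−17.10) − (28.41−16.68) = 16.25 − 11.73 = 4.52; fold change = 2^-4.52 = 0.044
ejwC: ΔΔCt = (21.60−17.10) − (24.40−16.68) = 4.50 − 7.72 = -3.22; fold change = 2^3.22 = 9.318
kymD has the largest |ΔΔCt| = 4.52.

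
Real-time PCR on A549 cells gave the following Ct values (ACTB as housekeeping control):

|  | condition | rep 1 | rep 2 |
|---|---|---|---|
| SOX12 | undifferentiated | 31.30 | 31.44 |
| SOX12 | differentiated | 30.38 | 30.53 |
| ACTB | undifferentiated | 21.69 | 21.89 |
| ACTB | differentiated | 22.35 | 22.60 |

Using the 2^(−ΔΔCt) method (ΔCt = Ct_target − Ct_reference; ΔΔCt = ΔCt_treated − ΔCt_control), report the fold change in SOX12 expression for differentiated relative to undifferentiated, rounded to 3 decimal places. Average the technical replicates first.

Mean Ct: SOX12 undifferentiated 31.370; SOX12 differentiated 30.455; ACTB undifferentiated 21.790; ACTB differentiated 22.475
ΔCt(undifferentiated) = 31.370 − 21.790 = 9.580
ΔCt(differentiated) = 30.455 − 22.475 = 7.980
ΔΔCt = 7.980 − 9.580 = -1.600
Fold change = 2^(−(-1.600)) = 2^1.600 = 3.0314

3.031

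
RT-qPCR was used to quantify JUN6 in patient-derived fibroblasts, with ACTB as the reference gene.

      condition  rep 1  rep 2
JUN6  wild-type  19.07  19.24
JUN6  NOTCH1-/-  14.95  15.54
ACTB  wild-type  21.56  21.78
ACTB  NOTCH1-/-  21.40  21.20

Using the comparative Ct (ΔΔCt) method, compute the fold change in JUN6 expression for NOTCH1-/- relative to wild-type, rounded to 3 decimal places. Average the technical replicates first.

Mean Ct: JUN6 wild-type 19.155; JUN6 NOTCH1-/- 15.245; ACTB wild-type 21.670; ACTB NOTCH1-/- 21.300
ΔCt(wild-type) = 19.155 − 21.670 = -2.515
ΔCt(NOTCH1-/-) = 15.245 − 21.300 = -6.055
ΔΔCt = -6.055 − (-2.515) = -3.540
Fold change = 2^(−(-3.540)) = 2^3.540 = 11.6318

11.632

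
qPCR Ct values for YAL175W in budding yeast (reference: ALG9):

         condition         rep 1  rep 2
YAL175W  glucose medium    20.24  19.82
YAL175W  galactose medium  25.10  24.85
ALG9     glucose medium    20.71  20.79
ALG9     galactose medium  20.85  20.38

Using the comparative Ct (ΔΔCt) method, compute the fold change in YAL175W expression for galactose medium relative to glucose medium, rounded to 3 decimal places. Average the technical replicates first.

0.030

Mean Ct: YAL175W glucose medium 20.030; YAL175W galactose medium 24.975; ALG9 glucose medium 20.750; ALG9 galactose medium 20.615
ΔCt(glucose medium) = 20.030 − 20.750 = -0.720
ΔCt(galactose medium) = 24.975 − 20.615 = 4.360
ΔΔCt = 4.360 − (-0.720) = 5.080
Fold change = 2^(−5.080) = 0.0296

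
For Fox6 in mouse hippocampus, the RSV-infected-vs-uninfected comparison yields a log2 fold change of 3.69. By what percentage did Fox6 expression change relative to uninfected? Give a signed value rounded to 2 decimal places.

Fold change = 2^(3.69) = 12.9063
Percent change = (FC − 1) × 100% = (12.9063 − 1) × 100 = 1190.63%

1190.63%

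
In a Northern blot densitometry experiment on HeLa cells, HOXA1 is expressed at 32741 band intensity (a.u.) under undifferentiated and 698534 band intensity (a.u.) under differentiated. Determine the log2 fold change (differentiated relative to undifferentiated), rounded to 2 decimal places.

Fold change = 698534 / 32741 = 21.3351
log2(21.3351) = 4.415

4.42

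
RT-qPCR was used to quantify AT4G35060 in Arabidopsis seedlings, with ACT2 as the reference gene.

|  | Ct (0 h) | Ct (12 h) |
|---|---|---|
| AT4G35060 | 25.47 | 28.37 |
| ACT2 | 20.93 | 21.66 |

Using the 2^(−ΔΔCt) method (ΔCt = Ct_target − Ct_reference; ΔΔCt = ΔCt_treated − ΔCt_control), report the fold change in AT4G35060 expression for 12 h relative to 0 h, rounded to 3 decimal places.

0.222

ΔCt(0 h) = 25.470 − 20.930 = 4.540
ΔCt(12 h) = 28.370 − 21.660 = 6.710
ΔΔCt = 6.710 − 4.540 = 2.170
Fold change = 2^(−2.170) = 0.2222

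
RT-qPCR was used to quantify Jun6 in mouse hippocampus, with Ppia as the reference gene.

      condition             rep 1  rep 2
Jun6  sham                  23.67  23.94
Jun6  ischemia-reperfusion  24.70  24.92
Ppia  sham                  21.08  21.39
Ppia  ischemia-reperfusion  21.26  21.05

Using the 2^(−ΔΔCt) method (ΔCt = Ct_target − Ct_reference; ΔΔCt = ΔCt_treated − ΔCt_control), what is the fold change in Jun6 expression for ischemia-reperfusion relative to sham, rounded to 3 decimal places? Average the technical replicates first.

Mean Ct: Jun6 sham 23.805; Jun6 ischemia-reperfusion 24.810; Ppia sham 21.235; Ppia ischemia-reperfusion 21.155
ΔCt(sham) = 23.805 − 21.235 = 2.570
ΔCt(ischemia-reperfusion) = 24.810 − 21.155 = 3.655
ΔΔCt = 3.655 − 2.570 = 1.085
Fold change = 2^(−1.085) = 0.4714

0.471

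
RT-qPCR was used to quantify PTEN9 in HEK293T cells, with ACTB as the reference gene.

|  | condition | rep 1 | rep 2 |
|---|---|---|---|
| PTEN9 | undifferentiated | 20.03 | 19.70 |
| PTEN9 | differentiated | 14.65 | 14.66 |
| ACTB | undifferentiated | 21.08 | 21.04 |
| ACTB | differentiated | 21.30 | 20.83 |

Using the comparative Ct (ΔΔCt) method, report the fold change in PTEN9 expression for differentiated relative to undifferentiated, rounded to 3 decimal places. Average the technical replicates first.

37.143

Mean Ct: PTEN9 undifferentiated 19.865; PTEN9 differentiated 14.655; ACTB undifferentiated 21.060; ACTB differentiated 21.065
ΔCt(undifferentiated) = 19.865 − 21.060 = -1.195
ΔCt(differentiated) = 14.655 − 21.065 = -6.410
ΔΔCt = -6.410 − (-1.195) = -5.215
Fold change = 2^(−(-5.215)) = 2^5.215 = 37.1425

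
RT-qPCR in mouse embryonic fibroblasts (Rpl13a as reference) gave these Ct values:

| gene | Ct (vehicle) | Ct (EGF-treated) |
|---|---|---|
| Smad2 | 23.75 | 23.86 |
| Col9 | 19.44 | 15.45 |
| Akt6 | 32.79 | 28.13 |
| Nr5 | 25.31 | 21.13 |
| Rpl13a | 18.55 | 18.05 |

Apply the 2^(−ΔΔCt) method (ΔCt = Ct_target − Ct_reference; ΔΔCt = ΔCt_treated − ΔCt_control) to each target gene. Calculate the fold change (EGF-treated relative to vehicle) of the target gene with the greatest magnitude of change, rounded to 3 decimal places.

17.877

Smad2: ΔΔCt = (23.86−18.05) − (23.75−18.55) = 5.81 − 5.20 = 0.61; fold change = 2^-0.61 = 0.655
Col9: ΔΔCt = (15.45−18.05) − (19.44−18.55) = -2.60 − 0.89 = -3.49; fold change = 2^3.49 = 11.236
Akt6: ΔΔCt = (28.13−18.05) − (32.79−18.55) = 10.08 − 14.24 = -4.16; fold change = 2^4.16 = 17.877
Nr5: ΔΔCt = (21.13−18.05) − (25.31−18.55) = 3.08 − 6.76 = -3.68; fold change = 2^3.68 = 12.817
Akt6 has the largest |ΔΔCt| = 4.16.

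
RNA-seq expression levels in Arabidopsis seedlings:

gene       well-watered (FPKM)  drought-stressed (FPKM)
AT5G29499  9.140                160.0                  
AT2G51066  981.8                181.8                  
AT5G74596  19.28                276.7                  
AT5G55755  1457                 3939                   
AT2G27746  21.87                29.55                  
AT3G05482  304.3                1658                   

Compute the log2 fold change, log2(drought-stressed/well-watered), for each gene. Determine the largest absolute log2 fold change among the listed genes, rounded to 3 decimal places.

4.130

log2(160.0/9.140) = 4.130  (AT5G29499)
log2(181.8/981.8) = -2.433  (AT2G51066)
log2(276.7/19.28) = 3.843  (AT5G74596)
log2(3939/1457) = 1.435  (AT5G55755)
log2(29.55/21.87) = 0.434  (AT2G27746)
log2(1658/304.3) = 2.446  (AT3G05482)
The largest magnitude belongs to AT5G29499.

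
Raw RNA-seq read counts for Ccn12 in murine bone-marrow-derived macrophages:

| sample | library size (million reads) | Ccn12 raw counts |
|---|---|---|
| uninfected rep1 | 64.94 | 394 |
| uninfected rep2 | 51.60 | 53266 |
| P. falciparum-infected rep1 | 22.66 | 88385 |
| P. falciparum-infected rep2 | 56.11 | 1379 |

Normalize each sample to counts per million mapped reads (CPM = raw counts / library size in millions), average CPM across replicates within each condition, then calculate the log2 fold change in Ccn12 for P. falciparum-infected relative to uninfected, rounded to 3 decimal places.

1.918

CPM(uninfected rep1) = 394 / 64.94 = 6.0671
CPM(uninfected rep2) = 53266 / 51.60 = 1032.2868
CPM(P. falciparum-infected rep1) = 88385 / 22.66 = 3900.4854
CPM(P. falciparum-infected rep2) = 1379 / 56.11 = 24.5767
mean CPM(uninfected) = 519.1770; mean CPM(P. falciparum-infected) = 1962.5311
Fold change = 1962.5311 / 519.1770 = 3.78008
log2(3.78008) = 1.9184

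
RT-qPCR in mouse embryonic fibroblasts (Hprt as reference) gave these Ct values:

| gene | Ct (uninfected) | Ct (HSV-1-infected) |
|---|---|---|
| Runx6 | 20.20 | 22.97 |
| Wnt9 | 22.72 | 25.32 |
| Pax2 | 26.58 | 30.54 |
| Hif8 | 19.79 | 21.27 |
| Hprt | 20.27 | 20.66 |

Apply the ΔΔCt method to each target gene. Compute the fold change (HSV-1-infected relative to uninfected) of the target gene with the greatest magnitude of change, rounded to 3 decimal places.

Runx6: ΔΔCt = (22.97−20.66) − (20.20−20.27) = 2.31 − (-0.07) = 2.38; fold change = 2^-2.38 = 0.192
Wnt9: ΔΔCt = (25.32−20.66) − (22.72−20.27) = 4.66 − 2.45 = 2.21; fold change = 2^-2.21 = 0.216
Pax2: ΔΔCt = (30.54−20.66) − (26.58−20.27) = 9.88 − 6.31 = 3.57; fold change = 2^-3.57 = 0.084
Hif8: ΔΔCt = (21.27−20.66) − (19.79−20.27) = 0.61 − (-0.48) = 1.09; fold change = 2^-1.09 = 0.470
Pax2 has the largest |ΔΔCt| = 3.57.

0.084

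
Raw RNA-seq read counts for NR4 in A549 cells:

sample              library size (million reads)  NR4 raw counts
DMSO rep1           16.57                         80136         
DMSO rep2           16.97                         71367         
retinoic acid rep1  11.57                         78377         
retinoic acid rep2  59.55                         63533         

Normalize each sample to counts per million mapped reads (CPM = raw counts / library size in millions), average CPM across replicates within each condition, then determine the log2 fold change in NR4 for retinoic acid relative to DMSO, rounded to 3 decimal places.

CPM(DMSO rep1) = 80136 / 16.57 = 4836.2100
CPM(DMSO rep2) = 71367 / 16.97 = 4205.4803
CPM(retinoic acid rep1) = 78377 / 11.57 = 6774.1573
CPM(retinoic acid rep2) = 63533 / 59.55 = 1066.8850
mean CPM(DMSO) = 4520.8451; mean CPM(retinoic acid) = 3920.5211
Fold change = 3920.5211 / 4520.8451 = 0.86721
log2(0.86721) = -0.2055

-0.206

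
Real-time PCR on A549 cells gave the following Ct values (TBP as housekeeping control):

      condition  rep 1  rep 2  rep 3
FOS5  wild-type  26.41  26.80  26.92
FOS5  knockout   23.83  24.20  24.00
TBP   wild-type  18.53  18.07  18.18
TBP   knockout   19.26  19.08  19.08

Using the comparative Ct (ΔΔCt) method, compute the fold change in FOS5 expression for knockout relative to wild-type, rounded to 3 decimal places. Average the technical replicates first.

Mean Ct: FOS5 wild-type 26.710; FOS5 knockout 24.010; TBP wild-type 18.260; TBP knockout 19.140
ΔCt(wild-type) = 26.710 − 18.260 = 8.450
ΔCt(knockout) = 24.010 − 19.140 = 4.870
ΔΔCt = 4.870 − 8.450 = -3.580
Fold change = 2^(−(-3.580)) = 2^3.580 = 11.9588

11.959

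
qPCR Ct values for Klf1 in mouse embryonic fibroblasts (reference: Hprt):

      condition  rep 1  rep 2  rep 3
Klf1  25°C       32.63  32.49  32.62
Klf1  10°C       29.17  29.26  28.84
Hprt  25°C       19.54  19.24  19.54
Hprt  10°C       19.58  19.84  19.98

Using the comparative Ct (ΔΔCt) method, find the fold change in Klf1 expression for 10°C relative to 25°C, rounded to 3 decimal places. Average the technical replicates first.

14.420

Mean Ct: Klf1 25°C 32.580; Klf1 10°C 29.090; Hprt 25°C 19.440; Hprt 10°C 19.800
ΔCt(25°C) = 32.580 − 19.440 = 13.140
ΔCt(10°C) = 29.090 − 19.800 = 9.290
ΔΔCt = 9.290 − 13.140 = -3.850
Fold change = 2^(−(-3.850)) = 2^3.850 = 14.4200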